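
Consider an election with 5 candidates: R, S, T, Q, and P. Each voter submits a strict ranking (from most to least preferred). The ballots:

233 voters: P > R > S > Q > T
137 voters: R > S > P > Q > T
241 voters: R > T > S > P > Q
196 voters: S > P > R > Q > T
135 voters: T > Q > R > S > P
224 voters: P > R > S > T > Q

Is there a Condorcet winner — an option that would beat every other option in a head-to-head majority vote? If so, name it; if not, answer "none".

Checking pairwise contests:
P beats R 653–513.
R beats S 970–196.
R beats T 1031–135.
R beats Q 1031–135.
S beats P 709–457.
Every option loses at least one head-to-head, so there is no Condorcet winner.

none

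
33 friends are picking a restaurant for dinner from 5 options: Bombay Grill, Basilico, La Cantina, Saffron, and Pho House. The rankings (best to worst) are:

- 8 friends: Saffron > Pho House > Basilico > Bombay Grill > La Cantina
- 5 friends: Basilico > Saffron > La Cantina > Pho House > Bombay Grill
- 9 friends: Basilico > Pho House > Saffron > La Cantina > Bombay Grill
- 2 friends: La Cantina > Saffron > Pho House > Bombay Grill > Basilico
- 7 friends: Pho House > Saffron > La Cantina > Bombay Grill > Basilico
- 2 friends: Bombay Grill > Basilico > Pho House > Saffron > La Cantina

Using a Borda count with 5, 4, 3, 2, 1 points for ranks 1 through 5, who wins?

Saffron

Bombay Grill: 8·2 + 5·1 + 9·1 + 2·2 + 7·2 + 2·5 = 58
Basilico: 8·3 + 5·5 + 9·5 + 2·1 + 7·1 + 2·4 = 111
La Cantina: 8·1 + 5·3 + 9·2 + 2·5 + 7·3 + 2·1 = 74
Saffron: 8·5 + 5·4 + 9·3 + 2·4 + 7·4 + 2·2 = 127
Pho House: 8·4 + 5·2 + 9·4 + 2·3 + 7·5 + 2·3 = 125
Saffron has the highest Borda score (127).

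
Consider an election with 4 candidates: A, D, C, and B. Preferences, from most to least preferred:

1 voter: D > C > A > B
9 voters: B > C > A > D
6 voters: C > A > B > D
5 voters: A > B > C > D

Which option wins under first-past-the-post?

First-place votes: A 5, D 1, C 6, B 9.
B has the most first-place votes.

B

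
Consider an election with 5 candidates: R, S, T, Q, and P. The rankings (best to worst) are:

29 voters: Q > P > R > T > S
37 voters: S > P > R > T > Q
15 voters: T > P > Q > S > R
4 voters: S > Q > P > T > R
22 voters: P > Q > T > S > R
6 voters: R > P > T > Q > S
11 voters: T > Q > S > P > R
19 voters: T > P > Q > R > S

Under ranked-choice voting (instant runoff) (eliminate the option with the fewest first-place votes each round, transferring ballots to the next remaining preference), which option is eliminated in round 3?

S

Round 1: R 6, S 41, T 45, Q 29, P 22. Eliminate R.
Round 2: S 41, T 45, Q 29, P 28. Eliminate P.
Round 3: S 41, T 51, Q 51. Eliminate S.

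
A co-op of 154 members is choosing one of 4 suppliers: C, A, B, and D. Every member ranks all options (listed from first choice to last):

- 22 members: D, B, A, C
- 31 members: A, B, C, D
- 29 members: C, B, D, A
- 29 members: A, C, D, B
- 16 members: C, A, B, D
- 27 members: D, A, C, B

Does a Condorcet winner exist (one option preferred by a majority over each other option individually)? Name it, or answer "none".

none

Checking pairwise contests:
A beats C 109–45.
D beats A 78–76.
C beats B 101–53.
C beats D 105–49.
Every option loses at least one head-to-head, so there is no Condorcet winner.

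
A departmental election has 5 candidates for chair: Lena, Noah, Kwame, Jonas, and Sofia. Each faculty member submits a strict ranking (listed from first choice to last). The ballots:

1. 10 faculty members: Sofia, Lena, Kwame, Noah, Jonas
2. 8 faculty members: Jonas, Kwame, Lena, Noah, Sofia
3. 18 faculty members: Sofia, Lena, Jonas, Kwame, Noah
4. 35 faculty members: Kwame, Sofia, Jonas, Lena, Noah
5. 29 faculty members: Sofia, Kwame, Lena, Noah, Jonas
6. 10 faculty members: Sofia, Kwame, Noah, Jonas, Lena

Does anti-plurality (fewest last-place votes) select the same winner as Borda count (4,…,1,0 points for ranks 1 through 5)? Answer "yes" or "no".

Anti-plurality — last-place votes: Lena 10, Noah 53, Kwame 0, Jonas 39, Sofia 8. Winner: Kwame.
Borda — scores: Lena 193, Noah 67, Kwame 319, Jonas 148, Sofia 373. Winner: Sofia.
The two methods disagree.

no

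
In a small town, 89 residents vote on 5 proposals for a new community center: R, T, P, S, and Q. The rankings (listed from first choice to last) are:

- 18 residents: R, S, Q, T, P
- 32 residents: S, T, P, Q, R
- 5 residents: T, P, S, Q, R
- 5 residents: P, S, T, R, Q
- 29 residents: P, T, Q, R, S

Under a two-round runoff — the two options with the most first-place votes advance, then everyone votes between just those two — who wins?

S

Round 1 first-place votes: R 18, T 5, P 34, S 32, Q 0.
P and S advance.
Runoff: P is preferred to S by 39 voters; S by 50.
S wins the runoff.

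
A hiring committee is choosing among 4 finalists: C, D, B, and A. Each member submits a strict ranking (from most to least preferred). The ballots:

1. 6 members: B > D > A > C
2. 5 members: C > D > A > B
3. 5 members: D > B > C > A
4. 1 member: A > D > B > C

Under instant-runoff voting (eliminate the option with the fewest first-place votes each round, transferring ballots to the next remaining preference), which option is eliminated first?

Round 1: C 5, D 5, B 6, A 1. Eliminate A.

A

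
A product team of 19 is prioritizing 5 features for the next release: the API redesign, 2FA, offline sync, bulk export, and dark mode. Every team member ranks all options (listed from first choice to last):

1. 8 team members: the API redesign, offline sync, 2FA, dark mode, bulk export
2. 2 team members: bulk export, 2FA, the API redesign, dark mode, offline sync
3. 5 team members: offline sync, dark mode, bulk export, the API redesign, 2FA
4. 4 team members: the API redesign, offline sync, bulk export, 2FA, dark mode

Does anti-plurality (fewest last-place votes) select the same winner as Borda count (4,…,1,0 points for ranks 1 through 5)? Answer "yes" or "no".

yes

Anti-plurality — last-place votes: the API redesign 0, 2FA 5, offline sync 2, bulk export 8, dark mode 4. Winner: the API redesign.
Borda — scores: the API redesign 57, 2FA 26, offline sync 56, bulk export 26, dark mode 25. Winner: the API redesign.
The two methods agree.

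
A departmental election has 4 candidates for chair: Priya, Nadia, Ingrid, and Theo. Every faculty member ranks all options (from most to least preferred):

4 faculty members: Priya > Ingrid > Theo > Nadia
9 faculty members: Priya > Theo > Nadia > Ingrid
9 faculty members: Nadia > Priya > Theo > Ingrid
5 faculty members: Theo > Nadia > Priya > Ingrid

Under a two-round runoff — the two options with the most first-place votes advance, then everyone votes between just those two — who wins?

Nadia

Round 1 first-place votes: Priya 13, Nadia 9, Ingrid 0, Theo 5.
Priya and Nadia advance.
Runoff: Priya is preferred to Nadia by 13 voters; Nadia by 14.
Nadia wins the runoff.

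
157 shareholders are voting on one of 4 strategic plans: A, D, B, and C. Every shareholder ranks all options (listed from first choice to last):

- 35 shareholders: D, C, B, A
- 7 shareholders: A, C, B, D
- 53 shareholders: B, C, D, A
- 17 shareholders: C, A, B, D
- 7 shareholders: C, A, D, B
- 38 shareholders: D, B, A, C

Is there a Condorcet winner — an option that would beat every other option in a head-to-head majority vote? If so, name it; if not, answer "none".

Checking pairwise contests:
D beats A 126–31.
C beats D 84–73.
D beats B 80–77.
B beats C 91–66.
Every option loses at least one head-to-head, so there is no Condorcet winner.

none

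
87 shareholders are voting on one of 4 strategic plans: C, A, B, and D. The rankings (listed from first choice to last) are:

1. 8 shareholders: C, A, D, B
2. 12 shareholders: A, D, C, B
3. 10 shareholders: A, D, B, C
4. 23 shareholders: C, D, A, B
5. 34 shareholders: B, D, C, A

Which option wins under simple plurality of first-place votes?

B

First-place votes: C 31, A 22, B 34, D 0.
B has the most first-place votes.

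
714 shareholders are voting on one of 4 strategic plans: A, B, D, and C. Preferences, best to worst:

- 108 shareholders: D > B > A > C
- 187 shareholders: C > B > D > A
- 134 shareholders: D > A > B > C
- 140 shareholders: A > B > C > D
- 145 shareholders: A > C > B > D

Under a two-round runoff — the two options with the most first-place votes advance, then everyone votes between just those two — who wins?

Round 1 first-place votes: A 285, B 0, D 242, C 187.
A and D advance.
Runoff: A is preferred to D by 285 voters; D by 429.
D wins the runoff.

D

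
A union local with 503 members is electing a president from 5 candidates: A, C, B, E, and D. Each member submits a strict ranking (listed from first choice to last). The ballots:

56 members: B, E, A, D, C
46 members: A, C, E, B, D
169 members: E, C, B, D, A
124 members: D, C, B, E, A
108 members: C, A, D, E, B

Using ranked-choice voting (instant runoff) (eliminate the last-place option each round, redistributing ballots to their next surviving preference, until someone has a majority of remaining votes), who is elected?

Round 1: A 46, C 108, B 56, E 169, D 124. Eliminate A.
Round 2: C 154, B 56, E 169, D 124. Eliminate B.
Round 3: C 154, E 225, D 124. Eliminate D.
Round 4: C 278, E 225. C has a majority.

C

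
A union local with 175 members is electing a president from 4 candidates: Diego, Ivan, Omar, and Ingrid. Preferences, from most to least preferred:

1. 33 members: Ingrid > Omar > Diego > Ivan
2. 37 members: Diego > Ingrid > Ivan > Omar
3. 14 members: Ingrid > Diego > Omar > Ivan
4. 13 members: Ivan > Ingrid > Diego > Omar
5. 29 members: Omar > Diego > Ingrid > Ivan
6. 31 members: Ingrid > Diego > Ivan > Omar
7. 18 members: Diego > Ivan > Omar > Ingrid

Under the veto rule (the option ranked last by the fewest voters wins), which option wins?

Last-place votes: Diego 0, Ivan 76, Omar 81, Ingrid 18.
Diego is ranked last by the fewest voters, so Diego wins.

Diego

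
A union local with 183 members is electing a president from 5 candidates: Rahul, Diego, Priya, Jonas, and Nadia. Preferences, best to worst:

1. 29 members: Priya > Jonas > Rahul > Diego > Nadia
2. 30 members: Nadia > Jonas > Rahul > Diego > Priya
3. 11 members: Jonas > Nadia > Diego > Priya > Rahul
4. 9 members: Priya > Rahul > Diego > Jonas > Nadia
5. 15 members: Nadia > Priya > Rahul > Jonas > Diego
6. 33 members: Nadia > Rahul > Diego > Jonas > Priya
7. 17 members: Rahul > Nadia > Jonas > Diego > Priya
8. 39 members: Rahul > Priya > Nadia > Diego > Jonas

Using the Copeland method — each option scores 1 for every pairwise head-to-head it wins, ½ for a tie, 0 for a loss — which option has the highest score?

Rahul: beats Diego, Priya, Jonas, and Nadia → score 4.
Diego: loses to Rahul, Priya, Jonas, and Nadia → score 0.
Priya: beats Diego and Jonas; loses to Rahul and Nadia → score 2.
Jonas: beats Diego; loses to Rahul, Priya, and Nadia → score 1.
Nadia: beats Diego, Priya, and Jonas; loses to Rahul → score 3.
Rahul has the best pairwise record.

Rahul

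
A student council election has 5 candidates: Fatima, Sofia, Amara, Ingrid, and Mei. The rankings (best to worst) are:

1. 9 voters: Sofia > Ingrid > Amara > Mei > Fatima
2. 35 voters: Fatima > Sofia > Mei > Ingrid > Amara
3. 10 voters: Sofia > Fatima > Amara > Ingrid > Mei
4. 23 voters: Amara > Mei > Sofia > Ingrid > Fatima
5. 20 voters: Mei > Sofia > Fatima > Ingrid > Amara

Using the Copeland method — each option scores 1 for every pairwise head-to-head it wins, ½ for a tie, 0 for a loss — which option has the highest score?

Fatima: beats Amara and Ingrid; loses to Sofia and Mei → score 2.
Sofia: beats Fatima, Amara, Ingrid, and Mei → score 4.
Amara: loses to Fatima, Sofia, Ingrid, and Mei → score 0.
Ingrid: beats Amara; loses to Fatima, Sofia, and Mei → score 1.
Mei: beats Fatima, Amara, and Ingrid; loses to Sofia → score 3.
Sofia has the best pairwise record.

Sofia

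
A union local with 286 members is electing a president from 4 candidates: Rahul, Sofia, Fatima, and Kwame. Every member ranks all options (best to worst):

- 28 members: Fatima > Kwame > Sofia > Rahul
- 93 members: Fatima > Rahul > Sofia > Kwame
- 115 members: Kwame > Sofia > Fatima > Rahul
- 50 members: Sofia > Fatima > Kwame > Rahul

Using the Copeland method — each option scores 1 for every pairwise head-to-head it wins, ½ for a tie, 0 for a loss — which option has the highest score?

Rahul: loses to Sofia, Fatima, and Kwame → score 0.
Sofia: beats Rahul and Fatima; ties Kwame → score 2.5.
Fatima: beats Rahul and Kwame; loses to Sofia → score 2.
Kwame: beats Rahul; ties Sofia; loses to Fatima → score 1.5.
Sofia has the best pairwise record.

Sofia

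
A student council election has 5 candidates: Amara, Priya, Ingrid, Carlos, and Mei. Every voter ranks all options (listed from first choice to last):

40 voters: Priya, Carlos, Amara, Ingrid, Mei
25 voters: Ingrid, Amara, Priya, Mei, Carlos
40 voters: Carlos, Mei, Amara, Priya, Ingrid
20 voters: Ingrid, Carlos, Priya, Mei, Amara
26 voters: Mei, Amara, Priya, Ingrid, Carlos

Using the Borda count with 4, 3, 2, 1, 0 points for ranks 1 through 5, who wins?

Priya

Amara: 40·2 + 25·3 + 40·2 + 20·0 + 26·3 = 313
Priya: 40·4 + 25·2 + 40·1 + 20·2 + 26·2 = 342
Ingrid: 40·1 + 25·4 + 40·0 + 20·4 + 26·1 = 246
Carlos: 40·3 + 25·0 + 40·4 + 20·3 + 26·0 = 340
Mei: 40·0 + 25·1 + 40·3 + 20·1 + 26·4 = 269
Priya has the highest Borda score (342).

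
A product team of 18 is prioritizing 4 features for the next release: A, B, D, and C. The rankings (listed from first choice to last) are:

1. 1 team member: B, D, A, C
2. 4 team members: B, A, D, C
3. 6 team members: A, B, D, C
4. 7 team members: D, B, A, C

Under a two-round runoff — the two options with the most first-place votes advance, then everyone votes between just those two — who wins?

Round 1 first-place votes: A 6, B 5, D 7, C 0.
D and A advance.
Runoff: D is preferred to A by 8 voters; A by 10.
A wins the runoff.

A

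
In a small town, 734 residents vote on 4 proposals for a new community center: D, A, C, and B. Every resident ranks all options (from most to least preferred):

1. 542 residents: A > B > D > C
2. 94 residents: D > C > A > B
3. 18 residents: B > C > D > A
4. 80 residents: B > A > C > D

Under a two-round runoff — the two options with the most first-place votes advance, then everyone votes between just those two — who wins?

Round 1 first-place votes: D 94, A 542, C 0, B 98.
A and B advance.
Runoff: A is preferred to B by 636 voters; B by 98.
A wins the runoff.

A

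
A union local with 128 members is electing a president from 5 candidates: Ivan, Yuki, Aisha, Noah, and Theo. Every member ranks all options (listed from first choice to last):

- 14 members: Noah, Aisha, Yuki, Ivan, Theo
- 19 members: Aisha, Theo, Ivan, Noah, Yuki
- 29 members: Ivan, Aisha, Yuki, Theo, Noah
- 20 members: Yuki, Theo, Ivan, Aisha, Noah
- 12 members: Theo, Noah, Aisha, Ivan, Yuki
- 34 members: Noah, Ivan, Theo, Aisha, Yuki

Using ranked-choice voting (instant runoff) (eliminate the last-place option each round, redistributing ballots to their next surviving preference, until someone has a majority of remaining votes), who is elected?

Round 1: Ivan 29, Yuki 20, Aisha 19, Noah 48, Theo 12. Eliminate Theo.
Round 2: Ivan 29, Yuki 20, Aisha 19, Noah 60. Eliminate Aisha.
Round 3: Ivan 48, Yuki 20, Noah 60. Eliminate Yuki.
Round 4: Ivan 68, Noah 60. Ivan has a majority.

Ivan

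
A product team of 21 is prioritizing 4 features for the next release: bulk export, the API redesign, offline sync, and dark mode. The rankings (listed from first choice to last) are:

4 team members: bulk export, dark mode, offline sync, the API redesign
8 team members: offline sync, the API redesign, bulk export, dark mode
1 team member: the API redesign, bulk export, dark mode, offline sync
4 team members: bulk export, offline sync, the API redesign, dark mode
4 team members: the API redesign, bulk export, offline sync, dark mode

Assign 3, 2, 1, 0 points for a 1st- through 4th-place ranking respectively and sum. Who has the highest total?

bulk export: 4·3 + 8·1 + 1·2 + 4·3 + 4·2 = 42
the API redesign: 4·0 + 8·2 + 1·3 + 4·1 + 4·3 = 35
offline sync: 4·1 + 8·3 + 1·0 + 4·2 + 4·1 = 40
dark mode: 4·2 + 8·0 + 1·1 + 4·0 + 4·0 = 9
bulk export has the highest Borda score (42).

bulk export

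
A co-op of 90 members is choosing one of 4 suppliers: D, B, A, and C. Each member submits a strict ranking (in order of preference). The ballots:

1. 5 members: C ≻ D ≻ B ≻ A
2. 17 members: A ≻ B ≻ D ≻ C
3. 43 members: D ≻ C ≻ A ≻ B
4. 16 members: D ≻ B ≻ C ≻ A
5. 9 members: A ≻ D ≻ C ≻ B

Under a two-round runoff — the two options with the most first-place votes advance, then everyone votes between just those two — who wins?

D

Round 1 first-place votes: D 59, B 0, A 26, C 5.
D and A advance.
Runoff: D is preferred to A by 64 voters; A by 26.
D wins the runoff.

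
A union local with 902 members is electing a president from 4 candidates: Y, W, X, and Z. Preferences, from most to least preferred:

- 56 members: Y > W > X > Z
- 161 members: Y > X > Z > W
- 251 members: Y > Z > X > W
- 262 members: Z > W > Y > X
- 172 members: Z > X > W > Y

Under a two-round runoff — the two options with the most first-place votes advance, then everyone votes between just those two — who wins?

Y

Round 1 first-place votes: Y 468, W 0, X 0, Z 434.
Y and Z advance.
Runoff: Y is preferred to Z by 468 voters; Z by 434.
Y wins the runoff.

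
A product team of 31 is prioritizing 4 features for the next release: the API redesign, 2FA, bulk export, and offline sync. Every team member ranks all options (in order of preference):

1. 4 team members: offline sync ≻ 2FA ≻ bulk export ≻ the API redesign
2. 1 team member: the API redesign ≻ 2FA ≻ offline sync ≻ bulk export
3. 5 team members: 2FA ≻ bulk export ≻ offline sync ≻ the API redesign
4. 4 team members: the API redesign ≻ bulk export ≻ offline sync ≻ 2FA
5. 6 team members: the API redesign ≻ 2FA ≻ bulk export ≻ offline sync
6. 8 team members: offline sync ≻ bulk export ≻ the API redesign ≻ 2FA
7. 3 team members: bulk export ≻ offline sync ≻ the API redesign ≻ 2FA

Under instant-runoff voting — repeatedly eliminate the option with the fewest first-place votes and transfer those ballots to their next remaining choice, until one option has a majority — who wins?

Round 1: the API redesign 11, 2FA 5, bulk export 3, offline sync 12. Eliminate bulk export.
Round 2: the API redesign 11, 2FA 5, offline sync 15. Eliminate 2FA.
Round 3: the API redesign 11, offline sync 20. Offline sync has a majority.

offline sync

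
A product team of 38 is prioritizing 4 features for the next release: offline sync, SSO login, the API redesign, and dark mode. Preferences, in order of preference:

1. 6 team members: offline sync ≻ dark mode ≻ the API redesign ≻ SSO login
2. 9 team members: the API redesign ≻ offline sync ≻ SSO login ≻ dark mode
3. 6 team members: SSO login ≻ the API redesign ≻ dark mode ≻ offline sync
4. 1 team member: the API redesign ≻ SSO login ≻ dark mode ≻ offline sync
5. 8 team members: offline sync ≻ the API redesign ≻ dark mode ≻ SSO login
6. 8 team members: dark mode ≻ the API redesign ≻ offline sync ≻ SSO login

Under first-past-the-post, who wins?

offline sync

First-place votes: offline sync 14, SSO login 6, the API redesign 10, dark mode 8.
offline sync has the most first-place votes.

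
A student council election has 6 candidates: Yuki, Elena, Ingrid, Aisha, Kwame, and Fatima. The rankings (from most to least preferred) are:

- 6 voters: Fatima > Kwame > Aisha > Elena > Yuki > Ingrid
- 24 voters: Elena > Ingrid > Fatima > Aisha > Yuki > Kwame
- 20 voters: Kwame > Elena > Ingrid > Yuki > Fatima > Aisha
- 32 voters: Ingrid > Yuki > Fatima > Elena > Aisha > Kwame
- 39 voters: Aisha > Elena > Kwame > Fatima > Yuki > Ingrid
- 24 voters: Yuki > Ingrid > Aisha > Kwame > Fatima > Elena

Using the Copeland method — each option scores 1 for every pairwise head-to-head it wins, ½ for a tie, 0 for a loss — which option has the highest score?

Yuki: beats Aisha, Kwame, and Fatima; loses to Elena and Ingrid → score 3.
Elena: beats Yuki, Ingrid, Aisha, Kwame, and Fatima → score 5.
Ingrid: beats Yuki, Aisha, Kwame, and Fatima; loses to Elena → score 4.
Aisha: beats Kwame; loses to Yuki, Elena, Ingrid, and Fatima → score 1.
Kwame: beats Fatima; loses to Yuki, Elena, Ingrid, and Aisha → score 1.
Fatima: beats Aisha; loses to Yuki, Elena, Ingrid, and Kwame → score 1.
Elena has the best pairwise record.

Elena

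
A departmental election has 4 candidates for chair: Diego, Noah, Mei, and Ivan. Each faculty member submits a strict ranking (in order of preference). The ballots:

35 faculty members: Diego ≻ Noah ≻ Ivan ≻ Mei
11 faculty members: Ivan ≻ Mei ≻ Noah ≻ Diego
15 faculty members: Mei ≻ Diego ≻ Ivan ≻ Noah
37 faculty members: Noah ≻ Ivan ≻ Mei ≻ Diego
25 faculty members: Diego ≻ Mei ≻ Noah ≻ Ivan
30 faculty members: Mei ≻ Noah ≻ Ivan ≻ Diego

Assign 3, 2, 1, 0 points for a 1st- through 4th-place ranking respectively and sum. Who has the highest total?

Diego: 35·3 + 11·0 + 15·2 + 37·0 + 25·3 + 30·0 = 210
Noah: 35·2 + 11·1 + 15·0 + 37·3 + 25·1 + 30·2 = 277
Mei: 35·0 + 11·2 + 15·3 + 37·1 + 25·2 + 30·3 = 244
Ivan: 35·1 + 11·3 + 15·1 + 37·2 + 25·0 + 30·1 = 187
Noah has the highest Borda score (277).

Noah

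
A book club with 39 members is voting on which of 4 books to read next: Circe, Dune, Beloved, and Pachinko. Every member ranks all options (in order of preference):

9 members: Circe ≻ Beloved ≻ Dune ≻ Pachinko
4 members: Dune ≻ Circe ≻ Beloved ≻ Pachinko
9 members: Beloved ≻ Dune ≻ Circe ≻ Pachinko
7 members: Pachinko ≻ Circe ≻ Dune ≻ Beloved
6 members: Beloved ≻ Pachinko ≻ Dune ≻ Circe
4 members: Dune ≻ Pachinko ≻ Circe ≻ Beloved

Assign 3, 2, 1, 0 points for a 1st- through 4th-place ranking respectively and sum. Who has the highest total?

Circe: 9·3 + 4·2 + 9·1 + 7·2 + 6·0 + 4·1 = 62
Dune: 9·1 + 4·3 + 9·2 + 7·1 + 6·1 + 4·3 = 64
Beloved: 9·2 + 4·1 + 9·3 + 7·0 + 6·3 + 4·0 = 67
Pachinko: 9·0 + 4·0 + 9·0 + 7·3 + 6·2 + 4·2 = 41
Beloved has the highest Borda score (67).

Beloved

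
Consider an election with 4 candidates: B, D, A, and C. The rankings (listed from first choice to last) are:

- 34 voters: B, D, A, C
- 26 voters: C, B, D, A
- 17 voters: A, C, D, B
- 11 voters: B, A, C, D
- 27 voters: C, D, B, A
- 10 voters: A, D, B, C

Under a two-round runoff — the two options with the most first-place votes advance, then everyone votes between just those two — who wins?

C

Round 1 first-place votes: B 45, D 0, A 27, C 53.
C and B advance.
Runoff: C is preferred to B by 70 voters; B by 55.
C wins the runoff.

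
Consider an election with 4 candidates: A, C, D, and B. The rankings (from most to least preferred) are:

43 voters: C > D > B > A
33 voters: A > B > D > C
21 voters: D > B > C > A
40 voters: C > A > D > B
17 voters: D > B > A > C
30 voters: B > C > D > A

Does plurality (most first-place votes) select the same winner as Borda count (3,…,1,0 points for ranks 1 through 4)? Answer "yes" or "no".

Plurality — first-place votes: A 33, C 83, D 38, B 30. Winner: C.
Borda — scores: A 196, C 330, D 303, B 275. Winner: C.
The two methods agree.

yes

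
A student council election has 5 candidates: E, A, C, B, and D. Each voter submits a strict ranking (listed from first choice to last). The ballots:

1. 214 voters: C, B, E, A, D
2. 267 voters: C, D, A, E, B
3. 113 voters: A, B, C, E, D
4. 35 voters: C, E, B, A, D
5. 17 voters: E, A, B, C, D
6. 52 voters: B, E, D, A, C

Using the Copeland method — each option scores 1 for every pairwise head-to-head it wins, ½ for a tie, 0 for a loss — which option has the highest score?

E: beats D; loses to A, C, and B → score 1.
A: beats E, B, and D; loses to C → score 3.
C: beats E, A, B, and D → score 4.
B: beats E and D; loses to A and C → score 2.
D: loses to E, A, C, and B → score 0.
C has the best pairwise record.

C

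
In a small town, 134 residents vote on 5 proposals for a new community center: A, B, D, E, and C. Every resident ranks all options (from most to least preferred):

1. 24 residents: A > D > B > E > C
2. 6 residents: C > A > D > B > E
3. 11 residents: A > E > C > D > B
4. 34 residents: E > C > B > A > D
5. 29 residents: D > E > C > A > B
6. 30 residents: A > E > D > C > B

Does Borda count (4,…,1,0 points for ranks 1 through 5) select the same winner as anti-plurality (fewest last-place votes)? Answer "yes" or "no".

no

Borda — scores: A 341, B 122, D 271, E 370, C 236. Winner: E.
Anti-plurality — last-place votes: A 0, B 70, D 34, E 6, C 24. Winner: A.
The two methods disagree.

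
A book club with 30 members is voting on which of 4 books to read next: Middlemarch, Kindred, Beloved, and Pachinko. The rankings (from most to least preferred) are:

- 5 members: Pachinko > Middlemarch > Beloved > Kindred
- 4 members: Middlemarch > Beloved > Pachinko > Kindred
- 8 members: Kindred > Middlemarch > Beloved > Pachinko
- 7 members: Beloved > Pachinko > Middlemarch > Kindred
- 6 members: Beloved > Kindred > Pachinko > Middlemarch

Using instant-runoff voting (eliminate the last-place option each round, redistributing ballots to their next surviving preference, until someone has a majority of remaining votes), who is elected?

Beloved

Round 1: Middlemarch 4, Kindred 8, Beloved 13, Pachinko 5. Eliminate Middlemarch.
Round 2: Kindred 8, Beloved 17, Pachinko 5. Beloved has a majority.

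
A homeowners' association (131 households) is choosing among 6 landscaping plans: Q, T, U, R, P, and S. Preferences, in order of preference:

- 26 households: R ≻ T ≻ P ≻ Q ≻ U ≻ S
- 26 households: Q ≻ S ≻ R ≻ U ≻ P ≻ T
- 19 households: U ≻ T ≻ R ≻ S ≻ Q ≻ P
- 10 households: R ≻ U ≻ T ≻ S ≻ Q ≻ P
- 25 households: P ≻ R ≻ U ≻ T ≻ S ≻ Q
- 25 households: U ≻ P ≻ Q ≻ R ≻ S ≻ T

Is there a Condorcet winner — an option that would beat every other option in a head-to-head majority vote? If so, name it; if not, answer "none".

R vs Q: 80–51 for R.
R vs T: 112–19 for R.
R vs U: 87–44 for R.
R vs P: 81–50 for R.
R vs S: 105–26 for R.
R beats every other option head-to-head.

R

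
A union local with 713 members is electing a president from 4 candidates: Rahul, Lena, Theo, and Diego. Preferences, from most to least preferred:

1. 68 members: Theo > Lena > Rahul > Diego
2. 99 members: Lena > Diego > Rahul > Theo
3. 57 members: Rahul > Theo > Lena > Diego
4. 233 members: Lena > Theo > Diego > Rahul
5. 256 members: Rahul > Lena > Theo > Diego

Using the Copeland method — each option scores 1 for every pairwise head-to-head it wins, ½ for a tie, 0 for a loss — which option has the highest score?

Rahul: beats Theo and Diego; loses to Lena → score 2.
Lena: beats Rahul, Theo, and Diego → score 3.
Theo: beats Diego; loses to Rahul and Lena → score 1.
Diego: loses to Rahul, Lena, and Theo → score 0.
Lena has the best pairwise record.

Lena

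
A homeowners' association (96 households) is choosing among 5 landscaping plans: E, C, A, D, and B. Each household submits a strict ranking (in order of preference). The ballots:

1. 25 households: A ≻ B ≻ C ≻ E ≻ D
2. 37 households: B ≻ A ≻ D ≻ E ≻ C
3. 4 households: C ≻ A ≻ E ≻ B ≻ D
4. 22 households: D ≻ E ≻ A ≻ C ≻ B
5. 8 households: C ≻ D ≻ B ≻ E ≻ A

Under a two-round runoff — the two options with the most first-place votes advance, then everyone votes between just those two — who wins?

A

Round 1 first-place votes: E 0, C 12, A 25, D 22, B 37.
B and A advance.
Runoff: B is preferred to A by 45 voters; A by 51.
A wins the runoff.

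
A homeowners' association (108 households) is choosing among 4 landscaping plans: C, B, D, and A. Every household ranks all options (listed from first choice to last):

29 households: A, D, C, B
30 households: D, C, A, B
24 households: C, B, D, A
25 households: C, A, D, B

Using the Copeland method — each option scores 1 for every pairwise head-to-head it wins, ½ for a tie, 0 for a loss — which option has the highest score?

C: beats B and A; loses to D → score 2.
B: loses to C, D, and A → score 0.
D: beats C and B; ties A → score 2.5.
A: beats B; ties D; loses to C → score 1.5.
D has the best pairwise record.

D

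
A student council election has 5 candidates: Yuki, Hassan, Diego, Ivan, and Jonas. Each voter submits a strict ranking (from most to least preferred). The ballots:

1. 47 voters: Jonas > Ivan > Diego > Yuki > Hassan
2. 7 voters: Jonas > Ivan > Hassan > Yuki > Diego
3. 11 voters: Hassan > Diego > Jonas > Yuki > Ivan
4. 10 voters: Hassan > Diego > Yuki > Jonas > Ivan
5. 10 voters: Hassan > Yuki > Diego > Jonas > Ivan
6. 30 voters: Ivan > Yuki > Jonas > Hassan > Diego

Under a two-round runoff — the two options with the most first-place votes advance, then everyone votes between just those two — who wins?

Jonas

Round 1 first-place votes: Yuki 0, Hassan 31, Diego 0, Ivan 30, Jonas 54.
Jonas and Hassan advance.
Runoff: Jonas is preferred to Hassan by 84 voters; Hassan by 31.
Jonas wins the runoff.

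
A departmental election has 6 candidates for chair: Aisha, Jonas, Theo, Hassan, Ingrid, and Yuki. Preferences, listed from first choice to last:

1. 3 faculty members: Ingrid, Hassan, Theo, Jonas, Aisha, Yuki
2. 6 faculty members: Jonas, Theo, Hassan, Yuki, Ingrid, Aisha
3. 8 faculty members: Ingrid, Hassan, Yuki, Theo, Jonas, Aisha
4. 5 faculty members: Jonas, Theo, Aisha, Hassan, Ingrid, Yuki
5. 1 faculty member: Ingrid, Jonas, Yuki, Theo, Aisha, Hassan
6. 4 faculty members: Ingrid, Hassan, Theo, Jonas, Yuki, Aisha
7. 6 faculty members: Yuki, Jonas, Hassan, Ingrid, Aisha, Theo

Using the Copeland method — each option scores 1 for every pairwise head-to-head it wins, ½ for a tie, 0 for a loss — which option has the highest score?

Jonas

Aisha: loses to Jonas, Theo, Hassan, Ingrid, and Yuki → score 0.
Jonas: beats Aisha, Theo, Hassan, Ingrid, and Yuki → score 5.
Theo: beats Aisha and Yuki; loses to Jonas, Hassan, and Ingrid → score 2.
Hassan: beats Aisha, Theo, Ingrid, and Yuki; loses to Jonas → score 4.
Ingrid: beats Aisha, Theo, and Yuki; loses to Jonas and Hassan → score 3.
Yuki: beats Aisha; loses to Jonas, Theo, Hassan, and Ingrid → score 1.
Jonas has the best pairwise record.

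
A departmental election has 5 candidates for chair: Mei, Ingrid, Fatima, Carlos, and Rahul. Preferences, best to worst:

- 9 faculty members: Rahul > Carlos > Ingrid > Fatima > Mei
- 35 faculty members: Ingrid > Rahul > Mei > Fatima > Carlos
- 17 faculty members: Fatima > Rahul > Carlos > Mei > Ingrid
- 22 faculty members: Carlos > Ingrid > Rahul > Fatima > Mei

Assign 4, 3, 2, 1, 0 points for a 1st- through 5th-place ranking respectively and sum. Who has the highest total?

Rahul

Mei: 9·0 + 35·2 + 17·1 + 22·0 = 87
Ingrid: 9·2 + 35·4 + 17·0 + 22·3 = 224
Fatima: 9·1 + 35·1 + 17·4 + 22·1 = 134
Carlos: 9·3 + 35·0 + 17·2 + 22·4 = 149
Rahul: 9·4 + 35·3 + 17·3 + 22·2 = 236
Rahul has the highest Borda score (236).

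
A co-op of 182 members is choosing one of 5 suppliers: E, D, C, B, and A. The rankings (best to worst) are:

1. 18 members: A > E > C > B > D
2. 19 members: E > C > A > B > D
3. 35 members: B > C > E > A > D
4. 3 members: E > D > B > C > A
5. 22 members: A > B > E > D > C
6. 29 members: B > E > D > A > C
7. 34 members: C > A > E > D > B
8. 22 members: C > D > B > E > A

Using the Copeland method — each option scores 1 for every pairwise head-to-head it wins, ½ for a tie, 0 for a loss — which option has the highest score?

E: beats D and A; ties C; loses to B → score 2.5.
D: loses to E, C, B, and A → score 0.
C: beats D, B, and A; ties E → score 3.5.
B: beats E and D; loses to C and A → score 2.
A: beats D and B; loses to E and C → score 2.
C has the best pairwise record.

C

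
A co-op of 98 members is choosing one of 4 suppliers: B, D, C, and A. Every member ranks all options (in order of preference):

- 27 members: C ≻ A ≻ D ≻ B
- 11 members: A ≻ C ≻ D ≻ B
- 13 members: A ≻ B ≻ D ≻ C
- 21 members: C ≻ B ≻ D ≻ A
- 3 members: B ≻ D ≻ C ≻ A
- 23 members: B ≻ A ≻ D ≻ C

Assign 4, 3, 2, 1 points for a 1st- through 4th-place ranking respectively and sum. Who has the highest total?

B: 27·1 + 11·1 + 13·3 + 21·3 + 3·4 + 23·4 = 244
D: 27·2 + 11·2 + 13·2 + 21·2 + 3·3 + 23·2 = 199
C: 27·4 + 11·3 + 13·1 + 21·4 + 3·2 + 23·1 = 267
A: 27·3 + 11·4 + 13·4 + 21·1 + 3·1 + 23·3 = 270
A has the highest Borda score (270).

A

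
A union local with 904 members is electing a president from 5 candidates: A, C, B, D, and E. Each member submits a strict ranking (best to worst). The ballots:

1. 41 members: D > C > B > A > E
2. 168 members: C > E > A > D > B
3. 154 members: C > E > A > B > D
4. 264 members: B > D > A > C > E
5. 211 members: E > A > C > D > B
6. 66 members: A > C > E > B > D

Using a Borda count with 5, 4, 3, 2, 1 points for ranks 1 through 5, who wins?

C

A: 41·2 + 168·3 + 154·3 + 264·3 + 211·4 + 66·5 = 3014
C: 41·4 + 168·5 + 154·5 + 264·2 + 211·3 + 66·4 = 3199
B: 41·3 + 168·1 + 154·2 + 264·5 + 211·1 + 66·2 = 2262
D: 41·5 + 168·2 + 154·1 + 264·4 + 211·2 + 66·1 = 2239
E: 41·1 + 168·4 + 154·4 + 264·1 + 211·5 + 66·3 = 2846
C has the highest Borda score (3199).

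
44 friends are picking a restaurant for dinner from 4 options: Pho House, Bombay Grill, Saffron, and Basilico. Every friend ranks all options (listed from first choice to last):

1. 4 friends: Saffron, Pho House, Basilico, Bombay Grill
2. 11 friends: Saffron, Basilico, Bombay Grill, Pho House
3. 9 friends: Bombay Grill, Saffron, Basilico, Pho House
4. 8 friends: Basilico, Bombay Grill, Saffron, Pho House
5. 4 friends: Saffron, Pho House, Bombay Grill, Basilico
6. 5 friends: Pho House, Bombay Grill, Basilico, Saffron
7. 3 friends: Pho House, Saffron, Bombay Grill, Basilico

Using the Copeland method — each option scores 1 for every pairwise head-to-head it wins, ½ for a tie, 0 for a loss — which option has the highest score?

Saffron

Pho House: loses to Bombay Grill, Saffron, and Basilico → score 0.
Bombay Grill: beats Pho House; ties Saffron; loses to Basilico → score 1.5.
Saffron: beats Pho House and Basilico; ties Bombay Grill → score 2.5.
Basilico: beats Pho House and Bombay Grill; loses to Saffron → score 2.
Saffron has the best pairwise record.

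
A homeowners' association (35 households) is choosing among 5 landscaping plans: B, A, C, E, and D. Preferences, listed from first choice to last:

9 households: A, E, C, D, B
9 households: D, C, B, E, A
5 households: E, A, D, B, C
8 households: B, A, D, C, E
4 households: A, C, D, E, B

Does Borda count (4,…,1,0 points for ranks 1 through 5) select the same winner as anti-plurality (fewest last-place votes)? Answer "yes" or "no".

no

Borda — scores: B 55, A 91, C 65, E 60, D 79. Winner: A.
Anti-plurality — last-place votes: B 13, A 9, C 5, E 8, D 0. Winner: D.
The two methods disagree.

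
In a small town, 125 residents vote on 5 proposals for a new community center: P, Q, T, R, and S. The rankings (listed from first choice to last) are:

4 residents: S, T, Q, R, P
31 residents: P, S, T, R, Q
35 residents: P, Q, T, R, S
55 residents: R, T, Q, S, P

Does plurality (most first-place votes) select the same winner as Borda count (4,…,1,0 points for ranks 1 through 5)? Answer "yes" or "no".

no

Plurality — first-place votes: P 66, Q 0, T 0, R 55, S 4. Winner: P.
Borda — scores: P 264, Q 223, T 309, R 290, S 164. Winner: T.
The two methods disagree.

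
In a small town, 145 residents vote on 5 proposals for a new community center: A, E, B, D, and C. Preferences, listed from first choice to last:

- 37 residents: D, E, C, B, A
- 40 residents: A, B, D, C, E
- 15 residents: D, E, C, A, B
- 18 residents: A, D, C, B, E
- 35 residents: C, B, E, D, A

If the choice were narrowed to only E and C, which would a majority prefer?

Voters preferring E to C: 52; preferring C to E: 93.
C wins the head-to-head.

C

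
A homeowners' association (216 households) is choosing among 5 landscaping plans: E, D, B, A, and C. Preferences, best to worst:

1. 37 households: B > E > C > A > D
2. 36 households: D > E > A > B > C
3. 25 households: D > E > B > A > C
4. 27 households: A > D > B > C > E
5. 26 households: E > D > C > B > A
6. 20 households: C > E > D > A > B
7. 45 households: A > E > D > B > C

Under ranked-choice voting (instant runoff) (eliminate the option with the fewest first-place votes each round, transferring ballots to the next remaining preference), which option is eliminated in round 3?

Round 1: E 26, D 61, B 37, A 72, C 20. Eliminate C.
Round 2: E 46, D 61, B 37, A 72. Eliminate B.
Round 3: E 83, D 61, A 72. Eliminate D.

D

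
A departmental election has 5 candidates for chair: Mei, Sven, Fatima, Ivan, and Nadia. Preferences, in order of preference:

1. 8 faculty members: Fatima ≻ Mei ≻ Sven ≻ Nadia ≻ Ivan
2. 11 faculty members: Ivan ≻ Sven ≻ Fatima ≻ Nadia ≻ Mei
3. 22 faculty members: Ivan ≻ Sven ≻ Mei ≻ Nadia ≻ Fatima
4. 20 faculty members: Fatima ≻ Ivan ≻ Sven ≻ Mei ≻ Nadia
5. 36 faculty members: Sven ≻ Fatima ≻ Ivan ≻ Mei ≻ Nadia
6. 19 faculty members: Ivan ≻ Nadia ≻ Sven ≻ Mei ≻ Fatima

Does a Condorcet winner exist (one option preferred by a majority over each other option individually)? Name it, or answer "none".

none

Checking pairwise contests:
Sven beats Mei 108–8.
Ivan beats Sven 72–44.
Sven beats Fatima 88–28.
Fatima beats Ivan 64–52.
Mei beats Nadia 86–30.
Every option loses at least one head-to-head, so there is no Condorcet winner.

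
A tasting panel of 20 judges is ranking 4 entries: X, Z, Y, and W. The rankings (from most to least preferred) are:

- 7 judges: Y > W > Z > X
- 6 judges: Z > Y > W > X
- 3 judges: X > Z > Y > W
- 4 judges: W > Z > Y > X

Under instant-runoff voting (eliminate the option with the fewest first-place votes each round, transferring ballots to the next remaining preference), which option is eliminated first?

Round 1: X 3, Z 6, Y 7, W 4. Eliminate X.

X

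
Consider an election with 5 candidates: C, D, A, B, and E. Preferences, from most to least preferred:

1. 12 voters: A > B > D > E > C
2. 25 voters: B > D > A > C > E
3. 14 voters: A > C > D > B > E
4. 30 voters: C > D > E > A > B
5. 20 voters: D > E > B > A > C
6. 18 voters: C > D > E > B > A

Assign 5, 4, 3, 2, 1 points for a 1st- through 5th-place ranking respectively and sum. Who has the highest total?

D

C: 12·1 + 25·2 + 14·4 + 30·5 + 20·1 + 18·5 = 378
D: 12·3 + 25·4 + 14·3 + 30·4 + 20·5 + 18·4 = 470
A: 12·5 + 25·3 + 14·5 + 30·2 + 20·2 + 18·1 = 323
B: 12·4 + 25·5 + 14·2 + 30·1 + 20·3 + 18·2 = 327
E: 12·2 + 25·1 + 14·1 + 30·3 + 20·4 + 18·3 = 287
D has the highest Borda score (470).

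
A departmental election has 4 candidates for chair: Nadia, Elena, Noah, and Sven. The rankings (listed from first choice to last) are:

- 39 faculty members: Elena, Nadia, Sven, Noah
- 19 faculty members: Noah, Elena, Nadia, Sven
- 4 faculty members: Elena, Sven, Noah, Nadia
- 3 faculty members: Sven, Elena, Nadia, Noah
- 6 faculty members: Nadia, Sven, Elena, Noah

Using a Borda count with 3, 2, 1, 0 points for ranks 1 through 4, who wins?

Nadia: 39·2 + 19·1 + 4·0 + 3·1 + 6·3 = 118
Elena: 39·3 + 19·2 + 4·3 + 3·2 + 6·1 = 179
Noah: 39·0 + 19·3 + 4·1 + 3·0 + 6·0 = 61
Sven: 39·1 + 19·0 + 4·2 + 3·3 + 6·2 = 68
Elena has the highest Borda score (179).

Elena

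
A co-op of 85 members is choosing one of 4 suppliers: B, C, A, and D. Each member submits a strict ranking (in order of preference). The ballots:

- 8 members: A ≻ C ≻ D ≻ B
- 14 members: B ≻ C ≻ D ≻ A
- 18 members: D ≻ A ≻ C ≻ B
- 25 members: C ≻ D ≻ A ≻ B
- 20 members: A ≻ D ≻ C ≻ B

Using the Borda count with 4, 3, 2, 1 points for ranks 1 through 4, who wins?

B: 8·1 + 14·4 + 18·1 + 25·1 + 20·1 = 127
C: 8·3 + 14·3 + 18·2 + 25·4 + 20·2 = 242
A: 8·4 + 14·1 + 18·3 + 25·2 + 20·4 = 230
D: 8·2 + 14·2 + 18·4 + 25·3 + 20·3 = 251
D has the highest Borda score (251).

D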